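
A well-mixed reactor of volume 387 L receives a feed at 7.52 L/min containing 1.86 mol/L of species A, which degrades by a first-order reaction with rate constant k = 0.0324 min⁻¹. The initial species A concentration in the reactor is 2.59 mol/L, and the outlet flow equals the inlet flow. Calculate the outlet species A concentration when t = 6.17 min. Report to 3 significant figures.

V dC/dt = Q(C_in − C) − k V C.
This is linear with rate a = Q/V + k = 0.051832 min⁻¹.
C_ss = Q C_in/(Q + kV) = 0.69731 mol/L; C(t) = C_ss + (C₀ − C_ss) e^(−a t).
C(6.17) = 0.69731 + (1.8927)·e^(−0.051832·6.17) = 0.69731 + (1.8927)·0.72629 = 2.0720 mol/L.

2.07 mol/L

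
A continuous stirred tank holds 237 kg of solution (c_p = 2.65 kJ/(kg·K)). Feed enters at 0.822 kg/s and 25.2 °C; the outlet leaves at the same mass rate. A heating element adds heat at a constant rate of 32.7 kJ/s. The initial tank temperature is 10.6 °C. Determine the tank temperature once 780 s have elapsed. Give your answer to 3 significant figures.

38.2 °C

M c_p dT/dt = ṁ c_p (T_in − T) + Q̇.
τ = M/ṁ = 288.32 s; T_ss = T_in + Q̇/(ṁ c_p) = 25.2 + 32.7/(0.822·2.65) = 40.212 °C.
Solution: T(t) = T_ss + (T₀ − T_ss) e^(−t/τ).
T(780) = 40.212 + (-29.612)·e^(−780/288.32) = 40.212 + (-29.612)·0.066849 = 38.232 °C.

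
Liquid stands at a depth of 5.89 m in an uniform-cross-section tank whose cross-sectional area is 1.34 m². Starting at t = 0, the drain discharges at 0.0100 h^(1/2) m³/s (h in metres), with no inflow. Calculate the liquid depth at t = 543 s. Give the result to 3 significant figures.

A dh/dt = −Q_out = −0.0100 √h.
∫ h^(−1/2) dh = −(0.0100/A) ∫ dt, giving 2√h = 2√h₀ − (0.0100/A) t.
√h = √5.89 − 0.0100·543/(2·1.34) = 2.4269 − 2.0261 = 0.40081.
h = 0.40081² = 0.16065 m.

0.161 m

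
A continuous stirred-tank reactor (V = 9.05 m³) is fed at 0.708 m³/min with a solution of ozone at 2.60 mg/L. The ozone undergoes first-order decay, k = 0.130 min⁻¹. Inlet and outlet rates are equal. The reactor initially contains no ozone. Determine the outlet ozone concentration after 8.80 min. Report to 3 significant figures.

0.820 mg/L

Accumulation = in − out − consumed: V dC/dt = Q C_in − Q C − k V C.
dC/dt = (Q/V) C_in − (Q/V + k) C; effective rate a = Q/V + k = 0.078232 + 0.130 = 0.20823 min⁻¹.
C_ss = Q C_in/(Q + kV) = 0.97681 mg/L; C(t) = C_ss + (C₀ − C_ss) e^(−a t).
C(8.80) = 0.97681 + (-0.97681)·e^(−0.20823·8.80) = 0.97681 + (-0.97681)·0.16002 = 0.82050 mg/L.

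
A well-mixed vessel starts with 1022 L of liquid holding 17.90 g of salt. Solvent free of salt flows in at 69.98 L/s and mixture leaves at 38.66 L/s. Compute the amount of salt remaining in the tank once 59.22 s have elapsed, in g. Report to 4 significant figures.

Let m(t) be the amount of salt. Volume: V(t) = V₀ + (Q_in − Q_out) t = 1022 + 31.3200 t; V(59.22) = 2876.77 L.
Species balance (pure solvent in): dm/dt = −Q_out · m/V(t).
dm/m = −Q_out dt/(V₀ + 31.3200 t); integrating gives ln(m/m₀) = −(Q_out/(Q_in−Q_out)) ln(V/V₀).
m = m₀ (V₀/V)^(Q_out/(Q_in−Q_out)) = 17.90 × (1022/2876.77)^(1.23436) = 4.98961 g.

4.990 g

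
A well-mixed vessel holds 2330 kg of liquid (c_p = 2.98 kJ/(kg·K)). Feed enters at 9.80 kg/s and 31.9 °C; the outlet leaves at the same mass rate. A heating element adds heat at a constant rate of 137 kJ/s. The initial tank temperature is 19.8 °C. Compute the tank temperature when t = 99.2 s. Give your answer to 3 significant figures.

M c_p dT/dt = ṁ c_p (T_in − T) + Q̇.
τ = M/ṁ = 237.76 s; T_ss = T_in + Q̇/(ṁ c_p) = 31.9 + 137/(9.80·2.98) = 36.591 °C.
This is linear first-order; T(t) = T_ss + (T₀ − T_ss) e^(−t/τ).
T(99.2) = 36.591 + (-16.791)·e^(−99.2/237.76) = 36.591 + (-16.791)·0.65887 = 25.528 °C.

25.5 °C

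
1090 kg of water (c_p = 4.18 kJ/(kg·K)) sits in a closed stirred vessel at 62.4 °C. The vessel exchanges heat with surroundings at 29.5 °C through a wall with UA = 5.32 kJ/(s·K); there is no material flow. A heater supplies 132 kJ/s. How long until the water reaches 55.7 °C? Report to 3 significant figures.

1510 s

Heat balance on the well-mixed liquid: M c_p dT/dt = −UA(T − T_amb) + Q̇.
τ = M c_p/UA = 856.43 s; T_ss = T_amb + Q̇/UA = 29.5 + 132/5.32 = 54.312 °C.
T(t) = T_ss + (T₀ − T_ss)e^(−t/τ); set T = 55.7:
t = −τ ln[(T − T_ss)/(T₀ − T_ss)] = −856.43 · ln(0.17161) = 1509.5 s.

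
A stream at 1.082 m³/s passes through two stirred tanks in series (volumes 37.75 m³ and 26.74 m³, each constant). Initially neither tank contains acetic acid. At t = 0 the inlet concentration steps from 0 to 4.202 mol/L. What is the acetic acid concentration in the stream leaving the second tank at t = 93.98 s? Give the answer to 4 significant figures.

Each tank obeys Vᵢ dCᵢ/dt = Q(Cᵢ₋₁ − Cᵢ), so τᵢ = Vᵢ/Q.
τ₁ = 37.75/1.082 = 34.8891 s; τ₂ = 26.74/1.082 = 24.7135 s.
Tank 1: C₁ = C_in(1 − e^(−t/τ₁)). Tank 2 (τ₁ ≠ τ₂): C₂ = C_in[1 − (τ₁ e^(−t/τ₁) − τ₂ e^(−t/τ₂))/(τ₁ − τ₂)].
At t = 93.98: e^(−t/τ₁) = 0.0676317, e^(−t/τ₂) = 0.0223086.
C₂ = 4.202·[1 − (34.8891·0.0676317 − 24.7135·0.0223086)/(10.1756)] = 4.202·0.822292 = 3.45527 mol/L.

3.455 mol/L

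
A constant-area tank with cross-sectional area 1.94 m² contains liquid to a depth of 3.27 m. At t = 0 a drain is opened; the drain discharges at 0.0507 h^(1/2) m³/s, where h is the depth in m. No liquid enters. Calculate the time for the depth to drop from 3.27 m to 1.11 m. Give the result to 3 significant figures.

57.8 s

Unsteady balance on liquid volume: A dh/dt = −0.0507 √h.
∫ h^(−1/2) dh = −(0.0507/A) ∫ dt, giving 2√h = 2√h₀ − (0.0507/A) t.
t = 2A(√h₀ − √h)/0.0507 = 2·1.94·(√3.27 − √1.11)/0.0507
  = 3.8800 × (1.8083 − 1.0536) / 0.0507 = 57.760 s.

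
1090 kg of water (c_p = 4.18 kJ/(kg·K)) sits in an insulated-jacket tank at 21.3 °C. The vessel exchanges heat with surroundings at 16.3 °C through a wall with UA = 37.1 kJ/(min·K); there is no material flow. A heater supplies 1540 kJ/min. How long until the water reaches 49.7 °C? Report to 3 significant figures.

185 min

M c_p dT/dt = −UA(T − T_amb) + Q̇.
τ = M c_p/UA = 122.81 min; T_ss = T_amb + Q̇/UA = 16.3 + 1540/37.1 = 57.809 °C.
T(t) = T_ss + (T₀ − T_ss)e^(−t/τ); set T = 49.7:
t = −τ ln[(T − T_ss)/(T₀ − T_ss)] = −122.81 · ln(0.22212) = 184.77 min.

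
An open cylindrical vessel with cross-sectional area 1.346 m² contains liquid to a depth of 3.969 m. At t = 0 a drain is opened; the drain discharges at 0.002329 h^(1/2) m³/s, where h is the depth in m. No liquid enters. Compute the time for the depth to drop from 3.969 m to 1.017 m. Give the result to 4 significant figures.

A dh/dt = −Q_out = −0.002329 √h.
This is separable: 2 d(√h)/dt = −0.002329/A, so √h = √h₀ − (0.002329/(2A)) t.
t = 2A(√h₀ − √h)/0.002329 = 2·1.346·(√3.969 − √1.017)/0.002329
  = 2.69200 × (1.99223 − 1.00846) / 0.002329 = 1137.10 s.

1137 s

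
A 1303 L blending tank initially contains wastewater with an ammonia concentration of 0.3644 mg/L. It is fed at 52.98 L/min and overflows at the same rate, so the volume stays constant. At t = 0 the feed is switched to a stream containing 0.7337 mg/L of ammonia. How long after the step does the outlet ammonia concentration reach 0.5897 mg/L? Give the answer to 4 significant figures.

23.16 min

Species balance: V dC/dt = Q(C_in − C) ⇒ τ = V/Q = 24.5942 min.
C(t) = C_in + (C₀ − C_in) e^(−t/τ). Set C = 0.5897 and solve for t:
e^(−t/τ) = (C − C_in)/(C₀ − C_in) = (0.5897 − 0.7337)/(0.3644 − 0.7337) = 0.389927
t = −τ ln(…) = 24.5942 × 0.941796 = 23.1627 min.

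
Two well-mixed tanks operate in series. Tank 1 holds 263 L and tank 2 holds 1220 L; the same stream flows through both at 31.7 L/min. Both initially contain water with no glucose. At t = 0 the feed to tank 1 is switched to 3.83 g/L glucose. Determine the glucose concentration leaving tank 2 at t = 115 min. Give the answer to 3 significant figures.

3.58 g/L

Species balance on tank i: dCᵢ/dt = (Cᵢ₋₁ − Cᵢ)/τᵢ with τᵢ = Vᵢ/Q.
τ₁ = 263/31.7 = 8.2965 min; τ₂ = 1220/31.7 = 38.486 min.
Solving the cascade with C₁(0)=C₂(0)=0 gives C₂(t) = C_in[1 − (τ₁ e^(−t/τ₁) − τ₂ e^(−t/τ₂))/(τ₁ − τ₂)].
At t = 115: e^(−t/τ₁) = 9.5532e-07, e^(−t/τ₂) = 0.050382.
C₂ = 3.83·[1 − (8.2965·9.5532e-07 − 38.486·0.050382)/(-30.189)] = 3.83·0.93577 = 3.5840 g/L.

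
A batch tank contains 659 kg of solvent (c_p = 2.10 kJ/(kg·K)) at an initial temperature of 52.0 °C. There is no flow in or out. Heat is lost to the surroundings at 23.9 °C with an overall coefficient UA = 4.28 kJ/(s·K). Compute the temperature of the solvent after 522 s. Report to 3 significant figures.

29.5 °C

M c_p dT/dt = −UA(T − T_amb).
dT/dt = (T_ss − T)/τ with T_ss = T_amb = 23.900 °C, τ = M c_p/UA = 659·2.10/4.28 = 323.34 s.
This is linear first-order; T(t) = T_ss + (T₀ − T_ss) e^(−t/τ).
T(522) = 23.900 + (28.100)·0.19901 = 29.492 °C.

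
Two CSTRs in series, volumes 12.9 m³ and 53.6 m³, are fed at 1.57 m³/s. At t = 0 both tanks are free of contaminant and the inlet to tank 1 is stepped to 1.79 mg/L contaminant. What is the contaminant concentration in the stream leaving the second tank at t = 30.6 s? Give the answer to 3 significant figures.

0.842 mg/L

Time constants: τᵢ = Vᵢ/Q for each well-mixed tank.
τ₁ = 12.9/1.57 = 8.2166 s; τ₂ = 53.6/1.57 = 34.140 s.
Solving the cascade with C₁(0)=C₂(0)=0 gives C₂(t) = C_in[1 − (τ₁ e^(−t/τ₁) − τ₂ e^(−t/τ₂))/(τ₁ − τ₂)].
At t = 30.6: e^(−t/τ₁) = 0.024133, e^(−t/τ₂) = 0.40807.
C₂ = 1.79·[1 − (8.2166·0.024133 − 34.140·0.40807)/(-25.924)] = 1.79·0.47023 = 0.84172 mg/L.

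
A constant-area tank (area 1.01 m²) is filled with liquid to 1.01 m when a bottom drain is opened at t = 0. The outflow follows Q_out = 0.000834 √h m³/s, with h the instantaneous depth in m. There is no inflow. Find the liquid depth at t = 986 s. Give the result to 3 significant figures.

Accumulation of liquid (constant cross-section A): A dh/dt = −0.000834 √h.
This is separable: 2 d(√h)/dt = −0.000834/A, so √h = √h₀ − (0.000834/(2A)) t.
√h = √1.01 − 0.000834·986/(2·1.01) = 1.0050 − 0.40709 = 0.59790.
h = 0.59790² = 0.35748 m.

0.357 m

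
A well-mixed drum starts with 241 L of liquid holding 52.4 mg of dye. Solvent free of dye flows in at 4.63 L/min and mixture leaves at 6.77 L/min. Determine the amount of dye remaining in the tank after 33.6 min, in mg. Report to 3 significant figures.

17.1 mg

Total volume: dV/dt = Q_in − Q_out = -2.1400 L/min, so V(t) = 241 − 2.1400 t and V(33.6) = 169.10 L.
Species balance (pure solvent in): dm/dt = −Q_out · m/V(t).
dm/m = −Q_out dt/(V₀ − 2.1400 t); integrating gives ln(m/m₀) = −(Q_out/(Q_in−Q_out)) ln(V/V₀).
m = m₀ (V₀/V)^(Q_out/(Q_in−Q_out)) = 52.4 × (241/169.10)^(-3.1636) = 17.081 mg.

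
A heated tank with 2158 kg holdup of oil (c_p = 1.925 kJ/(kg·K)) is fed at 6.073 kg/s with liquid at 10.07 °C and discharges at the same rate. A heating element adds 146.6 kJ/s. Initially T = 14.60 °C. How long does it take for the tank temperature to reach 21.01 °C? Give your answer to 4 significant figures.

572.3 s

Unsteady energy balance on the tank contents: M c_p dT/dt = ṁ c_p (T_in − T) + 146.6.
τ = M/ṁ = 355.343 s; T_ss = T_in + Q̇/(ṁ c_p) = 22.6101 °C.
T(t) = T_ss + (T₀ − T_ss) e^(−t/τ). Set T = 21.01:
e^(−t/τ) = (21.01 − 22.6101)/(14.60 − 22.6101) = 0.199757
t = −355.343 · ln(0.199757) = 572.335 s.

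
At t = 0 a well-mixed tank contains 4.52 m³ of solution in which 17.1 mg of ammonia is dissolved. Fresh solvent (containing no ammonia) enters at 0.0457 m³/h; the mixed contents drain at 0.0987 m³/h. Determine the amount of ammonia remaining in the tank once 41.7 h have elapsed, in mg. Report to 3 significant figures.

Let m(t) be the amount of ammonia. Volume: V(t) = V₀ + (Q_in − Q_out) t = 4.52 − 0.053000 t; V(41.7) = 2.3099 m³.
Solute balance: dm/dt = 0 − Q_out C = −Q_out m/V(t).
Separate: dm/m = −Q_out dt/V(t) ⇒ ln(m/m₀) = −(Q_out/(Q_in−Q_out)) ln(V/V₀).
m = m₀ (V₀/V)^(Q_out/(Q_in−Q_out)) = 17.1 × (4.52/2.3099)^(-1.8623) = 4.8985 mg.

4.90 mg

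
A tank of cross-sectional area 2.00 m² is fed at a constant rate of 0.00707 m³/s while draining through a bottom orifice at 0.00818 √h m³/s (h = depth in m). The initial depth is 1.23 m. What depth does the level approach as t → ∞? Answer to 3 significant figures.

0.747 m

A dh/dt = Q_in − 0.00818 √h. Steady state requires inflow = outflow:
Q_in = 0.00818 √h_ss ⇒ √h_ss = 0.00707/0.00818 = 0.86430.
h_ss = 0.86430² = 0.74702 m. (Since h₀ = 1.23 m > h_ss, the level will fall toward this value.)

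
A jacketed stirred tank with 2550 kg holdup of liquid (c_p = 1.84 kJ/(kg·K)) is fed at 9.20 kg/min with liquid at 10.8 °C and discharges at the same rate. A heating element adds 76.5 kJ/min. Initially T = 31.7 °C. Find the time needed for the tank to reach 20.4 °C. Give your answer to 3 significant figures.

324 min

M c_p dT/dt = ṁ c_p (T_in − T) + Q̇.
τ = M/ṁ = 277.17 min; T_ss = T_in + Q̇/(ṁ c_p) = 15.319 °C.
T(t) = T_ss + (T₀ − T_ss) e^(−t/τ). Set T = 20.4:
e^(−t/τ) = (20.4 − 15.319)/(31.7 − 15.319) = 0.31017
t = −277.17 · ln(0.31017) = 324.47 min.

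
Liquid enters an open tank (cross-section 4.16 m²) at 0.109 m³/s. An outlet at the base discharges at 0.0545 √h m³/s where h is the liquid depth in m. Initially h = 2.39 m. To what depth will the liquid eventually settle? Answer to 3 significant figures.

4.00 m

A dh/dt = Q_in − 0.0545 √h. Steady state requires inflow = outflow:
Q_in = 0.0545 √h_ss ⇒ √h_ss = 0.109/0.0545 = 2.0000.
h_ss = 2.0000² = 4.0000 m. (Since h₀ = 2.39 m < h_ss, the level will rise toward this value.)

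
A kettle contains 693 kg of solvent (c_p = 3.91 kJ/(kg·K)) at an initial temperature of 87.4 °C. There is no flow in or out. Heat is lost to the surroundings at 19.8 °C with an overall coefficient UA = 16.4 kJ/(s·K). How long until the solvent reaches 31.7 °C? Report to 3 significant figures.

287 s

Lumped-capacitance energy balance: M c_p dT/dt = UA(T_amb − T).
τ = M c_p/UA = 165.22 s; T_ss = T_amb = 19.800 °C.
T(t) = T_ss + (T₀ − T_ss)e^(−t/τ); set T = 31.7:
t = −τ ln[(T − T_ss)/(T₀ − T_ss)] = −165.22 · ln(0.17604) = 287.00 s.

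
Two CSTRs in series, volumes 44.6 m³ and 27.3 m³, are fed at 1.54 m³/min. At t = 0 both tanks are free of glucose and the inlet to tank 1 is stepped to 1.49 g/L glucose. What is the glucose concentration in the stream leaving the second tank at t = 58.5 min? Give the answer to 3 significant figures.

Time constants: τᵢ = Vᵢ/Q for each well-mixed tank.
τ₁ = 44.6/1.54 = 28.961 min; τ₂ = 27.3/1.54 = 17.727 min.
Tank 1: C₁ = C_in(1 − e^(−t/τ₁)). Tank 2 (τ₁ ≠ τ₂): C₂ = C_in[1 − (τ₁ e^(−t/τ₁) − τ₂ e^(−t/τ₂))/(τ₁ − τ₂)].
At t = 58.5: e^(−t/τ₁) = 0.13266, e^(−t/τ₂) = 0.036883.
C₂ = 1.49·[1 − (28.961·0.13266 − 17.727·0.036883)/(11.234)] = 1.49·0.71620 = 1.0671 g/L.

1.07 g/L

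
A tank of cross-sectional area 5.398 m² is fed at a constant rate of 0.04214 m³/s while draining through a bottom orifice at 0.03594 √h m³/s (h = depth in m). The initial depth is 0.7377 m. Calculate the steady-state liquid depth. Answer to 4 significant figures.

1.375 m

A dh/dt = Q_in − 0.03594 √h. Steady state requires inflow = outflow:
Q_in = 0.03594 √h_ss ⇒ √h_ss = 0.04214/0.03594 = 1.17251.
h_ss = 1.17251² = 1.37478 m. (Since h₀ = 0.7377 m < h_ss, the level will rise toward this value.)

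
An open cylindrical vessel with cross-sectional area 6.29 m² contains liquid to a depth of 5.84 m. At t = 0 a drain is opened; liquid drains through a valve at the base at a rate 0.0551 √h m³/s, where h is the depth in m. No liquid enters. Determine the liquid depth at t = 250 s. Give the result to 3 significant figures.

1.75 m

Mass balance (ρ constant): A dh/dt = −0.0551 √h.
This is separable: 2 d(√h)/dt = −0.0551/A, so √h = √h₀ − (0.0551/(2A)) t.
√h = √5.84 − 0.0551·250/(2·6.29) = 2.4166 − 1.0950 = 1.3216.
h = 1.3216² = 1.7467 m.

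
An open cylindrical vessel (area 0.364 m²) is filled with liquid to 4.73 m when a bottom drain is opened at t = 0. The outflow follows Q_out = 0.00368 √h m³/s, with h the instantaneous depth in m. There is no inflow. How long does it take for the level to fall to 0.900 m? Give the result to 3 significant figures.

243 s

Unsteady balance on liquid volume: A dh/dt = −0.00368 √h.
Separate and integrate: 2(√h − √h₀) = −(0.00368/A) t.
t = 2A(√h₀ − √h)/0.00368 = 2·0.364·(√4.73 − √0.900)/0.00368
  = 0.72800 × (2.1749 − 0.94868) / 0.00368 = 242.57 s.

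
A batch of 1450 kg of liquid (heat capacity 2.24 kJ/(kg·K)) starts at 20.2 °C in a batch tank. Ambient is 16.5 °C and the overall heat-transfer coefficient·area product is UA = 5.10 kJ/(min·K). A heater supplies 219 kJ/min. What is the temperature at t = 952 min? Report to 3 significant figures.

50.6 °C

M c_p dT/dt = −UA(T − T_amb) + Q̇.
dT/dt = (T_ss − T)/τ with T_ss = T_amb + Q̇/UA = 16.5 + 219/5.10 = 59.441 °C, τ = M c_p/UA = 1450·2.24/5.10 = 636.86 min.
This is linear first-order; T(t) = T_ss + (T₀ − T_ss) e^(−t/τ).
T(952) = 59.441 + (-39.241)·0.22429 = 50.640 °C.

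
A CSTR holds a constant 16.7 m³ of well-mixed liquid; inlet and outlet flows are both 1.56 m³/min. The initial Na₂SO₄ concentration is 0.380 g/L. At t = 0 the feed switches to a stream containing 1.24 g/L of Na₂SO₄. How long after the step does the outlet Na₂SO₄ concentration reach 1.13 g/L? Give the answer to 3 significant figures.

Species balance: V dC/dt = Q(C_in − C) ⇒ τ = V/Q = 10.705 min.
C(t) = C_in + (C₀ − C_in) e^(−t/τ). Set C = 1.13 and solve for t:
e^(−t/τ) = (C − C_in)/(C₀ − C_in) = (1.13 − 1.24)/(0.380 − 1.24) = 0.12791
t = −τ ln(…) = 10.705 × 2.0565 = 22.015 min.

22.0 min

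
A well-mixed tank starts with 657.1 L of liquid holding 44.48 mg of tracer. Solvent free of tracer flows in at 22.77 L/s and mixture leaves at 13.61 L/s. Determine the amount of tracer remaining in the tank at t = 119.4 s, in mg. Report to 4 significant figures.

Total volume: dV/dt = Q_in − Q_out = 9.16000 L/s, so V(t) = 657.1 + 9.16000 t and V(119.4) = 1750.80 L.
Species balance (pure solvent in): dm/dt = −Q_out · m/V(t).
Separate: dm/m = −Q_out dt/V(t) ⇒ ln(m/m₀) = −(Q_out/(Q_in−Q_out)) ln(V/V₀).
m = m₀ (V₀/V)^(Q_out/(Q_in−Q_out)) = 44.48 × (657.1/1750.80)^(1.48581) = 10.3704 mg.

10.37 mg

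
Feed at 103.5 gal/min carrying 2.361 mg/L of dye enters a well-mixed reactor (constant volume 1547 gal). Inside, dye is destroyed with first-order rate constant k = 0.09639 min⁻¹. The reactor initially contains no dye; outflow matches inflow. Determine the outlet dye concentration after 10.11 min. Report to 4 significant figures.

0.7817 mg/L

V dC/dt = Q(C_in − C) − k V C.
dC/dt = (Q/V) C_in − (Q/V + k) C; effective rate a = Q/V + k = 0.0669037 + 0.09639 = 0.163294 min⁻¹.
C_ss = Q C_in/(Q + kV) = 0.967334 mg/L; C(t) = C_ss + (C₀ − C_ss) e^(−a t).
C(10.11) = 0.967334 + (-0.967334)·e^(−0.163294·10.11) = 0.967334 + (-0.967334)·0.191877 = 0.781725 mg/L.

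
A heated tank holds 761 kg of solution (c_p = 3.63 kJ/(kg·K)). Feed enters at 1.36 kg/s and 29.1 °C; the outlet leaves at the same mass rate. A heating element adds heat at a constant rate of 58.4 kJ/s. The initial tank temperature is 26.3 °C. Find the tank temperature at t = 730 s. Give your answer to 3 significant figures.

M c_p dT/dt = ṁ c_p (T_in − T) + Q̇.
τ = M/ṁ = 559.56 s; T_ss = T_in + Q̇/(ṁ c_p) = 29.1 + 58.4/(1.36·3.63) = 40.930 °C.
Solution: T(t) = T_ss + (T₀ − T_ss) e^(−t/τ).
T(730) = 40.930 + (-14.630)·e^(−730/559.56) = 40.930 + (-14.630)·0.27128 = 36.961 °C.

37.0 °C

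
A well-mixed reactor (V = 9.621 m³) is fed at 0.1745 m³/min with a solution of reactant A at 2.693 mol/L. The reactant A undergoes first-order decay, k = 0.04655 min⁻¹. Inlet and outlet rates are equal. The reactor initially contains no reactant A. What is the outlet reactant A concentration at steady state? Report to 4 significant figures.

0.7551 mol/L

V dC/dt = Q(C_in − C) − k V C.
At steady state: 0 = Q C_in − (Q + kV) C_ss, so C_ss = Q C_in/(Q + kV).
C_ss = 0.1745·2.693/(0.1745 + 0.04655·9.621) = 0.469928/0.622358 = 0.755078 mol/L.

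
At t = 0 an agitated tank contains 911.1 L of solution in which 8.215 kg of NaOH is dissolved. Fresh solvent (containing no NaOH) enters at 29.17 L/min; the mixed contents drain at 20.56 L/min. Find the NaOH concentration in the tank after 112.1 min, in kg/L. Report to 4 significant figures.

0.0007801 kg/L

Let m(t) be the amount of NaOH. Volume: V(t) = V₀ + (Q_in − Q_out) t = 911.1 + 8.61000 t; V(112.1) = 1876.28 L.
Solute balance: dm/dt = 0 − Q_out C = −Q_out m/V(t).
Separate: dm/m = −Q_out dt/V(t) ⇒ ln(m/m₀) = −(Q_out/(Q_in−Q_out)) ln(V/V₀).
m = m₀ (V₀/V)^(Q_out/(Q_in−Q_out)) = 8.215 × (911.1/1876.28)^(2.38792) = 1.46366 kg.
C = m/V = 1.46366/1876.28 = 0.000780087 kg/L.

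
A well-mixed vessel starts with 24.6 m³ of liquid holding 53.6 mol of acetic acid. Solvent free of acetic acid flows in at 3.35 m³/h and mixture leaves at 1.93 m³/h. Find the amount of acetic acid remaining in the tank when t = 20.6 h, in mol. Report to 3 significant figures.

Let m(t) be the amount of acetic acid. Volume: V(t) = V₀ + (Q_in − Q_out) t = 24.6 + 1.4200 t; V(20.6) = 53.852 m³.
No acetic acid enters, so dm/dt = −Q_out · (m/V).
dm/m = −Q_out dt/(V₀ + 1.4200 t); integrating gives ln(m/m₀) = −(Q_out/(Q_in−Q_out)) ln(V/V₀).
m = m₀ (V₀/V)^(Q_out/(Q_in−Q_out)) = 53.6 × (24.6/53.852)^(1.3592) = 18.479 mol.

18.5 mol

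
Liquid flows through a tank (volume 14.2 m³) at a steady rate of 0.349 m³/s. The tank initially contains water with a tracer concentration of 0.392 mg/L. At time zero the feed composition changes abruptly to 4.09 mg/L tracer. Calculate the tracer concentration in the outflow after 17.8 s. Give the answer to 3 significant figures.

Mass balance on the solute (V constant): V dC/dt = Q(C_in − C).
So dC/dt = (C_in − C)/τ with τ = V/Q = 14.2/0.349 = 40.688 s.
C approaches C_in exponentially: C(t) = C_in + (C₀ − C_in) e^(−t/τ).
C(17.8) = 4.09 + (0.392 − 4.09)·e^(−17.8/40.688) = 4.09 + (-3.6980)·0.64566 = 1.7023 mg/L.

1.70 mg/L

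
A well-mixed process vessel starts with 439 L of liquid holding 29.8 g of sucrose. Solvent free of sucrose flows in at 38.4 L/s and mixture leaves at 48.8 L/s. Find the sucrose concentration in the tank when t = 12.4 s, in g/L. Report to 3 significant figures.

0.0188 g/L

Let m(t) be the amount of sucrose. Volume: V(t) = V₀ + (Q_in − Q_out) t = 439 − 10.400 t; V(12.4) = 310.04 L.
Species balance (pure solvent in): dm/dt = −Q_out · m/V(t).
dm/m = −Q_out dt/(V₀ − 10.400 t); integrating gives ln(m/m₀) = −(Q_out/(Q_in−Q_out)) ln(V/V₀).
m = m₀ (V₀/V)^(Q_out/(Q_in−Q_out)) = 29.8 × (439/310.04)^(-4.6923) = 5.8272 g.
C = m/V = 5.8272/310.04 = 0.018795 g/L.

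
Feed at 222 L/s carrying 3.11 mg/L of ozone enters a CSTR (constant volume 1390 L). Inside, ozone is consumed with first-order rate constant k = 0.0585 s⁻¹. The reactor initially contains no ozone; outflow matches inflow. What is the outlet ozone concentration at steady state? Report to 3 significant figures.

2.28 mg/L

Species balance: V dC/dt = Q C_in − Q C − k V C.
At steady state: 0 = Q C_in − (Q + kV) C_ss, so C_ss = Q C_in/(Q + kV).
C_ss = 222·3.11/(222 + 0.0585·1390) = 690.42/303.31 = 2.2762 mg/L.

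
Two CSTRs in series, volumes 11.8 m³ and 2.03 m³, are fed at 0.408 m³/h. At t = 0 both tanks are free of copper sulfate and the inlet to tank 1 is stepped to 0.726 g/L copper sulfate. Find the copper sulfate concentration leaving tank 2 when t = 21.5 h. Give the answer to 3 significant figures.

0.311 g/L

Time constants: τᵢ = Vᵢ/Q for each well-mixed tank.
τ₁ = 11.8/0.408 = 28.922 h; τ₂ = 2.03/0.408 = 4.9755 h.
Solving the cascade with C₁(0)=C₂(0)=0 gives C₂(t) = C_in[1 − (τ₁ e^(−t/τ₁) − τ₂ e^(−t/τ₂))/(τ₁ − τ₂)].
At t = 21.5: e^(−t/τ₁) = 0.47550, e^(−t/τ₂) = 0.013284.
C₂ = 0.726·[1 − (28.922·0.47550 − 4.9755·0.013284)/(23.946)] = 0.726·0.42846 = 0.31106 g/L.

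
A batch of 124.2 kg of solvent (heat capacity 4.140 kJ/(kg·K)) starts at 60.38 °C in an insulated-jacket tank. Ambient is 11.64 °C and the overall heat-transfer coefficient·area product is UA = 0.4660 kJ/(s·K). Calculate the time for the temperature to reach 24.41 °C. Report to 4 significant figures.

Heat balance on the well-mixed liquid: M c_p dT/dt = −UA(T − T_amb).
τ = M c_p/UA = 1103.41 s; T_ss = T_amb = 11.6400 °C.
T(t) = T_ss + (T₀ − T_ss)e^(−t/τ); set T = 24.41:
t = −τ ln[(T − T_ss)/(T₀ − T_ss)] = −1103.41 · ln(0.262002) = 1477.91 s.

1478 s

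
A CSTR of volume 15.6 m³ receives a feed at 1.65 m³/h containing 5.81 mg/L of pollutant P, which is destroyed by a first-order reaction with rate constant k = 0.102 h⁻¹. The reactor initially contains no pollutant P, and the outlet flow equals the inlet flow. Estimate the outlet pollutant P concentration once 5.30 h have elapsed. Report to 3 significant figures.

1.97 mg/L

Accumulation = in − out − consumed: V dC/dt = Q C_in − Q C − k V C.
dC/dt = (Q/V) C_in − (Q/V + k) C; effective rate a = Q/V + k = 0.10577 + 0.102 = 0.20777 h⁻¹.
C_ss = Q C_in/(Q + kV) = 2.9577 mg/L; C(t) = C_ss + (C₀ − C_ss) e^(−a t).
C(5.30) = 2.9577 + (-2.9577)·e^(−0.20777·5.30) = 2.9577 + (-2.9577)·0.33248 = 1.9743 mg/L.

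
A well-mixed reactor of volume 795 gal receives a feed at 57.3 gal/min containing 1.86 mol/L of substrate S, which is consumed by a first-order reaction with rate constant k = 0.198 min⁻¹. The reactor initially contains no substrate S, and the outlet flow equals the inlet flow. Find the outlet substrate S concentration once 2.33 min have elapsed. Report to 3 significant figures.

Accumulation = in − out − consumed: V dC/dt = Q C_in − Q C − k V C.
This is linear with rate a = Q/V + k = 0.27008 min⁻¹.
C_ss = Q C_in/(Q + kV) = 0.49638 mol/L; C(t) = C_ss + (C₀ − C_ss) e^(−a t).
C(2.33) = 0.49638 + (-0.49638)·e^(−0.27008·2.33) = 0.49638 + (-0.49638)·0.53298 = 0.23182 mol/L.

0.232 mol/L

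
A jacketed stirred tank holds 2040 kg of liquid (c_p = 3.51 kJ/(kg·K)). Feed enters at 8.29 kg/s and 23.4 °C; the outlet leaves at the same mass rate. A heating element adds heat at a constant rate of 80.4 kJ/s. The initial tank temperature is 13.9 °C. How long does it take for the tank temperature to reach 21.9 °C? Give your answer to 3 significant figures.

First-law balance (no shaft work): M c_p dT/dt = ṁ c_p (T_in − T) + 80.4.
τ = M/ṁ = 246.08 s; T_ss = T_in + Q̇/(ṁ c_p) = 26.163 °C.
T(t) = T_ss + (T₀ − T_ss) e^(−t/τ). Set T = 21.9:
e^(−t/τ) = (21.9 − 26.163)/(13.9 − 26.163) = 0.34764
t = −246.08 · ln(0.34764) = 260.01 s.

260 s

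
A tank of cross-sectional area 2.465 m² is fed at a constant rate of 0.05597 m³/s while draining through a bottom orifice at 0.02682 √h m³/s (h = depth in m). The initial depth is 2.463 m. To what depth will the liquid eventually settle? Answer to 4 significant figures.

Accumulation of liquid (constant cross-section A): A dh/dt = Q_in − 0.02682 √h. At steady state dh/dt = 0:
Q_in = 0.02682 √h_ss ⇒ √h_ss = 0.05597/0.02682 = 2.08688.
h_ss = 2.08688² = 4.35505 m. (Since h₀ = 2.463 m < h_ss, the level will rise toward this value.)

4.355 m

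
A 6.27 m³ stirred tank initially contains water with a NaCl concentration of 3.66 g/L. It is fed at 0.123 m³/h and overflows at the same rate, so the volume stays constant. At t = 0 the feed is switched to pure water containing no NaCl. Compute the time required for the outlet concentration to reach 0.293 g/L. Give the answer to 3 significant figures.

129 h

Species balance: V dC/dt = Q(C_in − C) ⇒ τ = V/Q = 50.976 h.
C(t) = C_in + (C₀ − C_in) e^(−t/τ). Set C = 0.293 and solve for t:
e^(−t/τ) = (C − C_in)/(C₀ − C_in) = (0.293 − 0)/(3.66 − 0) = 0.080055
t = −τ ln(…) = 50.976 × 2.5250 = 128.72 h.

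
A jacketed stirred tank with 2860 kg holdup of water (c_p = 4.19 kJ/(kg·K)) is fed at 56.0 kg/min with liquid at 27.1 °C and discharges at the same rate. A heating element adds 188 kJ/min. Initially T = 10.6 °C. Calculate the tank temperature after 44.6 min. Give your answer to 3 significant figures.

20.7 °C

M c_p dT/dt = ṁ c_p (T_in − T) + Q̇.
τ = M/ṁ = 51.071 min; T_ss = T_in + Q̇/(ṁ c_p) = 27.1 + 188/(56.0·4.19) = 27.901 °C.
Integrating: T(t) = T_ss + (T₀ − T_ss) e^(−t/τ).
T(44.6) = 27.901 + (-17.301)·e^(−44.6/51.071) = 27.901 + (-17.301)·0.41758 = 20.677 °C.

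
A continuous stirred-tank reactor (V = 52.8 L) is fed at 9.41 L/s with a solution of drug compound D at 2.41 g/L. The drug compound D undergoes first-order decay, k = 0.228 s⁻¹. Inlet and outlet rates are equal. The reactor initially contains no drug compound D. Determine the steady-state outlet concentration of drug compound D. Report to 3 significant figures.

1.06 g/L

V dC/dt = Q(C_in − C) − k V C.
Steady state (dC/dt = 0): C_ss = Q C_in/(Q + kV) = C_in/(1 + kV/Q).
C_ss = 9.41·2.41/(9.41 + 0.228·52.8) = 22.678/21.448 = 1.0573 g/L.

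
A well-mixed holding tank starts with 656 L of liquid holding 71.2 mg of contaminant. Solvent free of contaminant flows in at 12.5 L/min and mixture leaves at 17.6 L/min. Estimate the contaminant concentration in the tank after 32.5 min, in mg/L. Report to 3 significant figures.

Let m(t) be the amount of contaminant. Volume: V(t) = V₀ + (Q_in − Q_out) t = 656 − 5.1000 t; V(32.5) = 490.25 L.
Species balance (pure solvent in): dm/dt = −Q_out · m/V(t).
dm/m = −Q_out dt/(V₀ − 5.1000 t); integrating gives ln(m/m₀) = −(Q_out/(Q_in−Q_out)) ln(V/V₀).
m = m₀ (V₀/V)^(Q_out/(Q_in−Q_out)) = 71.2 × (656/490.25)^(-3.4510) = 26.060 mg.
C = m/V = 26.060/490.25 = 0.053157 mg/L.

0.0532 mg/L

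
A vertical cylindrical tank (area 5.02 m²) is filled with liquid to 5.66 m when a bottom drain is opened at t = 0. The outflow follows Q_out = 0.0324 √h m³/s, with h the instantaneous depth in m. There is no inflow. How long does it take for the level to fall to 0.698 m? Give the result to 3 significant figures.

With no inflow, A dh/dt = −0.0324 √h.
∫ h^(−1/2) dh = −(0.0324/A) ∫ dt, giving 2√h = 2√h₀ − (0.0324/A) t.
t = 2A(√h₀ − √h)/0.0324 = 2·5.02·(√5.66 − √0.698)/0.0324
  = 10.040 × (2.3791 − 0.83546) / 0.0324 = 478.33 s.

478 s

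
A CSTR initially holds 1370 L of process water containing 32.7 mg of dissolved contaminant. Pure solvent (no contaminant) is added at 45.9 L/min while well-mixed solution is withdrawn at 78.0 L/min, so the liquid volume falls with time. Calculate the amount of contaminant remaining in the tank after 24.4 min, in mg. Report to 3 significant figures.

4.17 mg

Total volume: dV/dt = Q_in − Q_out = -32.100 L/min, so V(t) = 1370 − 32.100 t and V(24.4) = 586.76 L.
Species balance (pure solvent in): dm/dt = −Q_out · m/V(t).
dm/m = −Q_out dt/(V₀ − 32.100 t); integrating gives ln(m/m₀) = −(Q_out/(Q_in−Q_out)) ln(V/V₀).
m = m₀ (V₀/V)^(Q_out/(Q_in−Q_out)) = 32.7 × (1370/586.76)^(-2.4299) = 4.1659 mg.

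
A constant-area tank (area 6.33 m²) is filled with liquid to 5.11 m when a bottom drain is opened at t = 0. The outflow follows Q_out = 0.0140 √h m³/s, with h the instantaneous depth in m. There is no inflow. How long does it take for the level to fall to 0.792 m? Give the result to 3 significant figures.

1240 s

With no inflow, A dh/dt = −0.0140 √h.
This is separable: 2 d(√h)/dt = −0.0140/A, so √h = √h₀ − (0.0140/(2A)) t.
t = 2A(√h₀ − √h)/0.0140 = 2·6.33·(√5.11 − √0.792)/0.0140
  = 12.660 × (2.2605 − 0.88994) / 0.0140 = 1239.4 s.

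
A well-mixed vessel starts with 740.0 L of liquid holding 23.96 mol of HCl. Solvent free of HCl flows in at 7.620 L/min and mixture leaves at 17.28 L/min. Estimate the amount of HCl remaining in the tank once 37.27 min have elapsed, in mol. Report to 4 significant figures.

Let m(t) be the amount of HCl. Volume: V(t) = V₀ + (Q_in − Q_out) t = 740.0 − 9.66000 t; V(37.27) = 379.972 L.
Solute balance: dm/dt = 0 − Q_out C = −Q_out m/V(t).
Separate: dm/m = −Q_out dt/V(t) ⇒ ln(m/m₀) = −(Q_out/(Q_in−Q_out)) ln(V/V₀).
m = m₀ (V₀/V)^(Q_out/(Q_in−Q_out)) = 23.96 × (740.0/379.972)^(-1.78882) = 7.27208 mol.

7.272 mol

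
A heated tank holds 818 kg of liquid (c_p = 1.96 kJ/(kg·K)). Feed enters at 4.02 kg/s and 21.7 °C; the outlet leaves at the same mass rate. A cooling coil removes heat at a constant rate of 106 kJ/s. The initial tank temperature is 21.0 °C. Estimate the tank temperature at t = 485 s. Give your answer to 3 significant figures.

9.42 °C

M c_p dT/dt = ṁ c_p (T_in − T) − Q̇.
τ = M/ṁ = 203.48 s; T_ss = T_in − Q̇/(ṁ c_p) = 21.7 − 106/(4.02·1.96) = 8.2469 °C.
This is linear first-order; T(t) = T_ss + (T₀ − T_ss) e^(−t/τ).
T(485) = 8.2469 + (12.753)·e^(−485/203.48) = 8.2469 + (12.753)·0.092228 = 9.4230 °C.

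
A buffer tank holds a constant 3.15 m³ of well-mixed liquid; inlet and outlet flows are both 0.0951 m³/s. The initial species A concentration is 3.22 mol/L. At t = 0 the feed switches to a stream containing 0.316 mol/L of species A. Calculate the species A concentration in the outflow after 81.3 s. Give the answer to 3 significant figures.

0.565 mol/L

Transient balance on the dissolved component: V dC/dt = Q(C_in − C).
Rewrite as dC/dt + C/τ = C_in/τ, τ = V/Q = 33.123 s.
C approaches C_in exponentially: C(t) = C_in + (C₀ − C_in) e^(−t/τ).
C(81.3) = 0.316 + (3.22 − 0.316)·e^(−81.3/33.123) = 0.316 + (2.9040)·0.085907 = 0.56547 mol/L.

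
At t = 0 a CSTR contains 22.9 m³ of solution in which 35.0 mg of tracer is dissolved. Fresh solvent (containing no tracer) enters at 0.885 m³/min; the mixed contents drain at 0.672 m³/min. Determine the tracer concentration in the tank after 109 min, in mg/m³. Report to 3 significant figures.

Total volume: dV/dt = Q_in − Q_out = 0.21300 m³/min, so V(t) = 22.9 + 0.21300 t and V(109) = 46.117 m³.
No tracer enters, so dm/dt = −Q_out · (m/V).
Separate: dm/m = −Q_out dt/V(t) ⇒ ln(m/m₀) = −(Q_out/(Q_in−Q_out)) ln(V/V₀).
m = m₀ (V₀/V)^(Q_out/(Q_in−Q_out)) = 35.0 × (22.9/46.117)^(3.1549) = 3.8449 mg.
C = m/V = 3.8449/46.117 = 0.083373 mg/m³.

0.0834 mg/m³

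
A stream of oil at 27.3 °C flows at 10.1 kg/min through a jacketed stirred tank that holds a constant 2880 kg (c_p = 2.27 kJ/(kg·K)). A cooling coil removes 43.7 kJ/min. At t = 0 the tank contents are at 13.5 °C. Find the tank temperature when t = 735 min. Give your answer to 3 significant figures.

M c_p dT/dt = ṁ c_p (T_in − T) − Q̇.
τ = M/ṁ = 285.15 min; T_ss = T_in − Q̇/(ṁ c_p) = 27.3 − 43.7/(10.1·2.27) = 25.394 °C.
Integrating: T(t) = T_ss + (T₀ − T_ss) e^(−t/τ).
T(735) = 25.394 + (-11.894)·e^(−735/285.15) = 25.394 + (-11.894)·0.075956 = 24.491 °C.

24.5 °C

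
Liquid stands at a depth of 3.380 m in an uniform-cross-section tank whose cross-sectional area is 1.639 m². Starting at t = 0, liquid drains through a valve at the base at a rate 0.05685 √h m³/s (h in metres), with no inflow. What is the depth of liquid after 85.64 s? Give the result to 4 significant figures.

0.1248 m

Unsteady balance on liquid volume: A dh/dt = −0.05685 √h.
This is separable: 2 d(√h)/dt = −0.05685/A, so √h = √h₀ − (0.05685/(2A)) t.
√h = √3.380 − 0.05685·85.64/(2·1.639) = 1.83848 − 1.48525 = 0.353232.
h = 0.353232² = 0.124773 m.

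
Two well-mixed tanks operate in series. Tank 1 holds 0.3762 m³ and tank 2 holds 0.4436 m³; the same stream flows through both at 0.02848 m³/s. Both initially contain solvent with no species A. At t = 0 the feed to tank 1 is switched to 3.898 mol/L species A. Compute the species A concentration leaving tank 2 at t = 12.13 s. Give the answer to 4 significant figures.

0.8085 mol/L

Species balance on tank i: dCᵢ/dt = (Cᵢ₋₁ − Cᵢ)/τᵢ with τᵢ = Vᵢ/Q.
τ₁ = 0.3762/0.02848 = 13.2093 s; τ₂ = 0.4436/0.02848 = 15.5758 s.
Solving the cascade with C₁(0)=C₂(0)=0 gives C₂(t) = C_in[1 − (τ₁ e^(−t/τ₁) − τ₂ e^(−t/τ₂))/(τ₁ − τ₂)].
At t = 12.13: e^(−t/τ₁) = 0.399199, e^(−t/τ₂) = 0.458970.
C₂ = 3.898·[1 − (13.2093·0.399199 − 15.5758·0.458970)/(-2.36657)] = 3.898·0.207413 = 0.808494 mol/L.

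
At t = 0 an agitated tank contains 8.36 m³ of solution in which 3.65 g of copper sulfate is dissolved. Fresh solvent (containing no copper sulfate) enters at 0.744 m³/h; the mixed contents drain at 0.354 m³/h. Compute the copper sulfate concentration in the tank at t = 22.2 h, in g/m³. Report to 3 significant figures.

0.113 g/m³

Let m(t) be the amount of copper sulfate. Volume: V(t) = V₀ + (Q_in − Q_out) t = 8.36 + 0.39000 t; V(22.2) = 17.018 m³.
Solute balance: dm/dt = 0 − Q_out C = −Q_out m/V(t).
dm/m = −Q_out dt/(V₀ + 0.39000 t); integrating gives ln(m/m₀) = −(Q_out/(Q_in−Q_out)) ln(V/V₀).
m = m₀ (V₀/V)^(Q_out/(Q_in−Q_out)) = 3.65 × (8.36/17.018)^(0.90769) = 1.9146 g.
C = m/V = 1.9146/17.018 = 0.11251 g/m³.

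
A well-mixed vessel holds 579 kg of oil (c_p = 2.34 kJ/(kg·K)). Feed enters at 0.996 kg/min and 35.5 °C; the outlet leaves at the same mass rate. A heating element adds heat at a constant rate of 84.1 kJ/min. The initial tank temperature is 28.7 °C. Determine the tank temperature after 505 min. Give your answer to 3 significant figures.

First-law balance (no shaft work): M c_p dT/dt = ṁ c_p (T_in − T) + 84.1.
τ = M/ṁ = 581.33 min; T_ss = T_in + Q̇/(ṁ c_p) = 35.5 + 84.1/(0.996·2.34) = 71.585 °C.
Integrating: T(t) = T_ss + (T₀ − T_ss) e^(−t/τ).
T(505) = 71.585 + (-42.885)·e^(−505/581.33) = 71.585 + (-42.885)·0.41949 = 53.595 °C.

53.6 °C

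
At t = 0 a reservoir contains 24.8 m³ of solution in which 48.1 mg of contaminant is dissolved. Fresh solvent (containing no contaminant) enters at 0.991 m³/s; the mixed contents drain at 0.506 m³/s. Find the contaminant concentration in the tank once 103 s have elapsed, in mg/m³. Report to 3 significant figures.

Let m(t) be the amount of contaminant. Volume: V(t) = V₀ + (Q_in − Q_out) t = 24.8 + 0.48500 t; V(103) = 74.755 m³.
Species balance (pure solvent in): dm/dt = −Q_out · m/V(t).
Separate: dm/m = −Q_out dt/V(t) ⇒ ln(m/m₀) = −(Q_out/(Q_in−Q_out)) ln(V/V₀).
m = m₀ (V₀/V)^(Q_out/(Q_in−Q_out)) = 48.1 × (24.8/74.755)^(1.0433) = 15.213 mg.
C = m/V = 15.213/74.755 = 0.20350 mg/m³.

0.204 mg/m³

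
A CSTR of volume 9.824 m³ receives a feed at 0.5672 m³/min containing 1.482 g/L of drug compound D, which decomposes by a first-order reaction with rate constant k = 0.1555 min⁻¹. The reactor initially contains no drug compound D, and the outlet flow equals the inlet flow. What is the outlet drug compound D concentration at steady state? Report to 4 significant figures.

Species balance: V dC/dt = Q C_in − Q C − k V C.
At steady state: 0 = Q C_in − (Q + kV) C_ss, so C_ss = Q C_in/(Q + kV).
C_ss = 0.5672·1.482/(0.5672 + 0.1555·9.824) = 0.840590/2.09483 = 0.401269 g/L.

0.4013 g/L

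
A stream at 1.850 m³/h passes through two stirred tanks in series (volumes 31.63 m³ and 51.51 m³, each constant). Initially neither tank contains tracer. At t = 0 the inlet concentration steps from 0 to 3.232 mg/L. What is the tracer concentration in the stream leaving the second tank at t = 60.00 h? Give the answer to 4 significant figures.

Species balance on tank i: dCᵢ/dt = (Cᵢ₋₁ − Cᵢ)/τᵢ with τᵢ = Vᵢ/Q.
τ₁ = 31.63/1.850 = 17.0973 h; τ₂ = 51.51/1.850 = 27.8432 h.
Tank 1: C₁ = C_in(1 − e^(−t/τ₁)). Tank 2 (τ₁ ≠ τ₂): C₂ = C_in[1 − (τ₁ e^(−t/τ₁) − τ₂ e^(−t/τ₂))/(τ₁ − τ₂)].
At t = 60.00: e^(−t/τ₁) = 0.0299171, e^(−t/τ₂) = 0.115912.
C₂ = 3.232·[1 − (17.0973·0.0299171 − 27.8432·0.115912)/(-10.7459)] = 3.232·0.747265 = 2.41516 mg/L.

2.415 mg/L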